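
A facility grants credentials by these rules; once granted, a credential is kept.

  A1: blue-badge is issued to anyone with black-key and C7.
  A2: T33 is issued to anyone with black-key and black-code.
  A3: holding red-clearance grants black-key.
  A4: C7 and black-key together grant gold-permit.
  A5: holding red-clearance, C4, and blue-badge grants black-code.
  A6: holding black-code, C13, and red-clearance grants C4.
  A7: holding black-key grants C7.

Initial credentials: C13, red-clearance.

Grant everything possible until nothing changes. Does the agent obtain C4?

C4 would need black-code, C13, and red-clearance (A6), but black-code is never granted.

No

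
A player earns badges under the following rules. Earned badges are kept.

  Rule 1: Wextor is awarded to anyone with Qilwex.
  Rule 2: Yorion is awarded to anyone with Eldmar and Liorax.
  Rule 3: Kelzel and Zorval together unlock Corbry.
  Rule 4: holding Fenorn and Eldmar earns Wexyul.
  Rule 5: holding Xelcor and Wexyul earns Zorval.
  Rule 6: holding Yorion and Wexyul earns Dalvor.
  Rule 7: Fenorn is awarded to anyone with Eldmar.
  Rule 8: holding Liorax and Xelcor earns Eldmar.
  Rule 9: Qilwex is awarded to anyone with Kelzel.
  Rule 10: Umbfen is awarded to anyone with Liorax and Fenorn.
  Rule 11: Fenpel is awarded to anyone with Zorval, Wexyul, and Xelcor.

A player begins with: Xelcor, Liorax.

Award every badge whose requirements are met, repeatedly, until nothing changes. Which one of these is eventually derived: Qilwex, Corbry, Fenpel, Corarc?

Fenpel

With Liorax and Xelcor, Eldmar is earned (Rule 8).
With Eldmar, Fenorn is earned (Rule 7).
With Fenorn and Eldmar, Wexyul is earned (Rule 4).
With Xelcor and Wexyul, Zorval is earned (Rule 5).
With Zorval, Wexyul, and Xelcor, Fenpel is earned (Rule 11).
No rule produces Corarc, and it is not given. Corbry would need Kelzel and Zorval (Rule 3), but Kelzel is never earned. Qilwex would need Kelzel (Rule 9), but Kelzel is never earned.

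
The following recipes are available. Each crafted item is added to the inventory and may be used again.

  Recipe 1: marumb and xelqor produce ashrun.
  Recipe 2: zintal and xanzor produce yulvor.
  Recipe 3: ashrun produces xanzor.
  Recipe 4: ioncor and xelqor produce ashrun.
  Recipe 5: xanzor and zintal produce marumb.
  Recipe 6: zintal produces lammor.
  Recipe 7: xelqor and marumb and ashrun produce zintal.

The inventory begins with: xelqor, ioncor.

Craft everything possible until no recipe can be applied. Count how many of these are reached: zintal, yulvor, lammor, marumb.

zintal would need xelqor, marumb, and ashrun (Recipe 7), but marumb is never obtained.
yulvor would need zintal and xanzor (Recipe 2), but zintal is never obtained.
lammor would need zintal (Recipe 6), but zintal is never obtained.
marumb would need xanzor and zintal (Recipe 5), but zintal is never obtained.
None of the 4 are reached.

0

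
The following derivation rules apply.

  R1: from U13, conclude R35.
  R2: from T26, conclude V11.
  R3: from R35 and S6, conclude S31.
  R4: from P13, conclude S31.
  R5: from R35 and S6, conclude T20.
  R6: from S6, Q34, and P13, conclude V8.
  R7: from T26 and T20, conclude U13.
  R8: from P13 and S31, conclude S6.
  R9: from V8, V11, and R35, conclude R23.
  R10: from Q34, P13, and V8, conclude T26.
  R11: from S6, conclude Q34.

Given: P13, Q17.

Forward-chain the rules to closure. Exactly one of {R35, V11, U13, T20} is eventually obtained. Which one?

P13 holds, so S31 follows (R4).
From P13 and S31, R8 gives S6.
From S6, R11 gives Q34.
S6, Q34, and P13 hold, so V8 follows (R6).
From Q34, P13, and V8, R10 gives T26.
T26 holds, so V11 follows (R2).
R35 would need U13 (R1), but U13 is never established. T20 would need R35 and S6 (R5), but R35 is never established. U13 would need T26 and T20 (R7), but T20 is never established.

V11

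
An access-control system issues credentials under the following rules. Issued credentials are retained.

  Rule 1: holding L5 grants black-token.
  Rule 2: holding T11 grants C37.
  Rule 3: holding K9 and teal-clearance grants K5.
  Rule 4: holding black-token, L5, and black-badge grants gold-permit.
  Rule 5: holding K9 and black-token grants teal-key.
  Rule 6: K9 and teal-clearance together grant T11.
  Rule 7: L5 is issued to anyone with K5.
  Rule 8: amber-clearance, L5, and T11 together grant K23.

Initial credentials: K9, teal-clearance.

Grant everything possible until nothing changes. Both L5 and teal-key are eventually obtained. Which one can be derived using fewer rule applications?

L5

L5: Holding K9 and teal-clearance grants K5 (Rule 3). Holding K5 grants L5 (Rule 7). [2 rule applications]
teal-key: Holding K9 and teal-clearance grants K5 (Rule 3). Holding K5 grants L5 (Rule 7). Holding L5 grants black-token (Rule 1). Holding K9 and black-token grants teal-key (Rule 5). [4 rule applications]
L5 needs fewer.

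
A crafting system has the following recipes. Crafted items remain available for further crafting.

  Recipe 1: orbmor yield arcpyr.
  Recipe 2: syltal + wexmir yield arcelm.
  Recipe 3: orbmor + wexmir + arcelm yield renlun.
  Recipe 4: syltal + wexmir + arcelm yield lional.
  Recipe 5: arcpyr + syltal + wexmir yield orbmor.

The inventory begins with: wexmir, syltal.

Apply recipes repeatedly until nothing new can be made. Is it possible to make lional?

Yes

syltal + wexmir → arcelm (Recipe 2).
Using Recipe 4, syltal, wexmir, and arcelm make lional.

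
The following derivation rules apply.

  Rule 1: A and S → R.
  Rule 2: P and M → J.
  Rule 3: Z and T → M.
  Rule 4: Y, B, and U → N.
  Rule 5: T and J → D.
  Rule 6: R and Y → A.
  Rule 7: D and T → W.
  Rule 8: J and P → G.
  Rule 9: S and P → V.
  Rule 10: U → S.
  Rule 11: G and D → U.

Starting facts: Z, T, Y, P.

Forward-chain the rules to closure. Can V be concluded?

Yes

Z and T hold, so M follows (Rule 3).
P and M hold, so J follows (Rule 2).
J and P hold, so G follows (Rule 8).
T and J hold, so D follows (Rule 5).
From G and D, Rule 11 gives U.
U holds, so S follows (Rule 10).
S and P hold, so V follows (Rule 9).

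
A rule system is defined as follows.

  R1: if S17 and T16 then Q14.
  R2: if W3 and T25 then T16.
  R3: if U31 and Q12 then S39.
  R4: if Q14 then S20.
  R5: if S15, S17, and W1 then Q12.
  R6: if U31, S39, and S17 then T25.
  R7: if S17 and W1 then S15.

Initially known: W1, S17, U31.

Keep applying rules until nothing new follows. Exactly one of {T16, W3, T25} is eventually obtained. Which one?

T25

S17 and W1 hold, so S15 follows (R7).
From S15, S17, and W1, R5 gives Q12.
From U31 and Q12, R3 gives S39.
U31, S39, and S17 hold, so T25 follows (R6).
T16 would need W3 and T25 (R2), but W3 is never established. No rule produces W3, and it is not given.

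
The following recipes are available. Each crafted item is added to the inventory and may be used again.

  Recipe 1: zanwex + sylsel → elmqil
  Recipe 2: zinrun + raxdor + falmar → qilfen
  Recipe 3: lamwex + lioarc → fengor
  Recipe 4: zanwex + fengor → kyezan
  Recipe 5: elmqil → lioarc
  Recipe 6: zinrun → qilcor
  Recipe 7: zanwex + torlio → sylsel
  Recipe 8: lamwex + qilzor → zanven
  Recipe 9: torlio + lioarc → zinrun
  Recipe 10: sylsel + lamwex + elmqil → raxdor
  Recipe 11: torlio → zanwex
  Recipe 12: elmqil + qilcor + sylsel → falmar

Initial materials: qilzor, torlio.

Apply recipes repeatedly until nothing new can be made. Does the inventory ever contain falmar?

Yes

Using Recipe 11, torlio makes zanwex.
zanwex + torlio → sylsel (Recipe 7).
zanwex + sylsel → elmqil (Recipe 1).
elmqil → lioarc (Recipe 5).
Using Recipe 9, torlio and lioarc make zinrun.
Using Recipe 6, zinrun makes qilcor.
elmqil + qilcor + sylsel → falmar (Recipe 12).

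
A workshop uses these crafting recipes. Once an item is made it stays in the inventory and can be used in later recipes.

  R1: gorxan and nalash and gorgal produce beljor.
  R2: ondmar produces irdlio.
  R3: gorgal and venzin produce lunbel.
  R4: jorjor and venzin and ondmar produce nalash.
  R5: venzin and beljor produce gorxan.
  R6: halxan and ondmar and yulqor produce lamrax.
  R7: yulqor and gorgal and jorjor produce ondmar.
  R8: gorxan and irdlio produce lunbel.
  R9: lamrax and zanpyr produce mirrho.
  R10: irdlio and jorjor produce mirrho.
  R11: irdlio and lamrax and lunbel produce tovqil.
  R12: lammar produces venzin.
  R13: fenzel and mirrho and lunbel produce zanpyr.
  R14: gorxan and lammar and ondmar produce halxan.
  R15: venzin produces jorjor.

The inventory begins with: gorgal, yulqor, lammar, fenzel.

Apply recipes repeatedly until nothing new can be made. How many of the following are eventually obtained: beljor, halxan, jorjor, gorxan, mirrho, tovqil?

lammar → venzin (R12).
venzin → jorjor (R15).
yulqor and gorgal and jorjor → ondmar (R7).
Using R2, ondmar makes irdlio.
Using R10, irdlio and jorjor make mirrho.
beljor would need gorxan, nalash, and gorgal (R1), but gorxan is never obtained.
halxan would need gorxan, lammar, and ondmar (R14), but gorxan is never obtained.
jorjor: reached.
gorxan would need venzin and beljor (R5), but beljor is never obtained.
mirrho: reached.
tovqil would need irdlio, lamrax, and lunbel (R11), but lamrax is never obtained.
Reached: jorjor and mirrho — 2 of the 6.

2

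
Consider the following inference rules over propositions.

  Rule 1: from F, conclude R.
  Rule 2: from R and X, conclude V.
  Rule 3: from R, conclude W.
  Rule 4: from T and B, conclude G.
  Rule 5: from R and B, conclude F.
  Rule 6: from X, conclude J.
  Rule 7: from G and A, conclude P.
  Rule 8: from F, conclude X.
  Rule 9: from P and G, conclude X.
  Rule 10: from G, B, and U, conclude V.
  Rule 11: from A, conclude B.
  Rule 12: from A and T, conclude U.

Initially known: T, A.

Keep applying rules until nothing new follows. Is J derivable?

From A, Rule 11 gives B.
T and B hold, so G follows (Rule 4).
From G and A, Rule 7 gives P.
P and G hold, so X follows (Rule 9).
X holds, so J follows (Rule 6).

Yes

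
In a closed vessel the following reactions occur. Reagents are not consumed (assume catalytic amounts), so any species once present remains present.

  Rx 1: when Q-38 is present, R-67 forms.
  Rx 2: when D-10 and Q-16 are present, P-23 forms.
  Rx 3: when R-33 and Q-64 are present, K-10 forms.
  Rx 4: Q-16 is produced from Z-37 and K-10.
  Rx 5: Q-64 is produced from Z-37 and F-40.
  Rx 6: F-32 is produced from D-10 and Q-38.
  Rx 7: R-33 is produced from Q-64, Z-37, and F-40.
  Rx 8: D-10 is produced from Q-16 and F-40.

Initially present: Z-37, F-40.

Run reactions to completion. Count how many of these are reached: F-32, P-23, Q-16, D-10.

Z-37 and F-40 present → Q-64 forms (Rx 5).
Q-64, Z-37, and F-40 present → R-33 forms (Rx 7).
R-33 and Q-64 present → K-10 forms (Rx 3).
Z-37 and K-10 present → Q-16 forms (Rx 4).
Q-16 and F-40 present → D-10 forms (Rx 8).
D-10 and Q-16 present → P-23 forms (Rx 2).
F-32 would need D-10 and Q-38 (Rx 6), but Q-38 never forms.
P-23: reached.
Q-16: reached.
D-10: reached.
Reached: P-23, Q-16, and D-10 — 3 of the 4.

3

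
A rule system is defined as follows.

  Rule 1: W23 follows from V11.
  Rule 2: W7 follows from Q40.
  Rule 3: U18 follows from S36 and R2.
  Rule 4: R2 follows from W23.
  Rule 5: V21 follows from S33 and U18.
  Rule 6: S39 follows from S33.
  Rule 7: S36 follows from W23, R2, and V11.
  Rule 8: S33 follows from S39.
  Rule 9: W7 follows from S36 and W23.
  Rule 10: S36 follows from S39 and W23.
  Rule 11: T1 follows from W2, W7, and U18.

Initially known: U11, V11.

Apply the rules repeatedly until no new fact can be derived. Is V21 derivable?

V21 would need S33 and U18 (Rule 5), but S33 is never established.

No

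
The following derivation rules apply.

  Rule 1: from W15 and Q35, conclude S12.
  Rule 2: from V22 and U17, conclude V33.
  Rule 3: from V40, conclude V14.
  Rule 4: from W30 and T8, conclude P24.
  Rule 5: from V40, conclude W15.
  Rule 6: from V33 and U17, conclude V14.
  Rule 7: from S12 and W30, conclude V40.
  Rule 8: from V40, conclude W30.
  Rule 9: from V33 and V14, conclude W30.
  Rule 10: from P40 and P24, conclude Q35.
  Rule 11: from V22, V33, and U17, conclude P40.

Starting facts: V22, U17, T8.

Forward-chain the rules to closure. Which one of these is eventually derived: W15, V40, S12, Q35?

Q35

V22 and U17 hold, so V33 follows (Rule 2).
From V22, V33, and U17, Rule 11 gives P40.
V33 and U17 hold, so V14 follows (Rule 6).
From V33 and V14, Rule 9 gives W30.
From W30 and T8, Rule 4 gives P24.
From P40 and P24, Rule 10 gives Q35.
W15 would need V40 (Rule 5), but V40 is never established. V40 would need S12 and W30 (Rule 7), but S12 is never established. S12 would need W15 and Q35 (Rule 1), but W15 is never established.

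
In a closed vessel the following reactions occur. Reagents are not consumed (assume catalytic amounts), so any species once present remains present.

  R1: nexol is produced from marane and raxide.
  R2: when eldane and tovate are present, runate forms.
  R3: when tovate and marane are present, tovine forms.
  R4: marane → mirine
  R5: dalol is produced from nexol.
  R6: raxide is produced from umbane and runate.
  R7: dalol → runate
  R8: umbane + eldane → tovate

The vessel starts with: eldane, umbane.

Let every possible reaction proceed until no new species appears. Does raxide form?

Yes

umbane and eldane present → tovate forms (R8).
eldane and tovate present → runate forms (R2).
umbane and runate present → raxide forms (R6).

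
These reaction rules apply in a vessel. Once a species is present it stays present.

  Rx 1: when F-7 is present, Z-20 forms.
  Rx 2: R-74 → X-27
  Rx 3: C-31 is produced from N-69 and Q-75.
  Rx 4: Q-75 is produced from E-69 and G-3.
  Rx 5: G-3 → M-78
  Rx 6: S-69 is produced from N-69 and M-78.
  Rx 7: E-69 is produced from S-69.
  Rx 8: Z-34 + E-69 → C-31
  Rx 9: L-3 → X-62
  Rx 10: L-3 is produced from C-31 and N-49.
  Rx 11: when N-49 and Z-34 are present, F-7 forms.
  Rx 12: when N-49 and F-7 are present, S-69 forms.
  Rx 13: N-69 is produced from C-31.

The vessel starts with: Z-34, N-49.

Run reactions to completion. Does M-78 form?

No

M-78 would need G-3 (Rx 5), but G-3 never forms.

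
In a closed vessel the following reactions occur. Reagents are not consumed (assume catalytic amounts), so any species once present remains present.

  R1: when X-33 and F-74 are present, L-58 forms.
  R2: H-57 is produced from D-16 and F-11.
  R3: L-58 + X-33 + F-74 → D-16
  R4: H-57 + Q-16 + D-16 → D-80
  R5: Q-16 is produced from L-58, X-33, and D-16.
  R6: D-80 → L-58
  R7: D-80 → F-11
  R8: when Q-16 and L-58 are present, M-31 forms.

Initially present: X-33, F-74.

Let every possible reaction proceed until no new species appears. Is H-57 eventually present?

H-57 would need D-16 and F-11 (R2), but F-11 never forms.

No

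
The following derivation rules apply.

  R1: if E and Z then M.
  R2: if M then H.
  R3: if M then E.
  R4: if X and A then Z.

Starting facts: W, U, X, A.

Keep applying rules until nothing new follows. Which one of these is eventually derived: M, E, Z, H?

Z

From X and A, R4 gives Z.
E would need M (R3), but M is never established. H would need M (R2), but M is never established. M would need E and Z (R1), but E is never established.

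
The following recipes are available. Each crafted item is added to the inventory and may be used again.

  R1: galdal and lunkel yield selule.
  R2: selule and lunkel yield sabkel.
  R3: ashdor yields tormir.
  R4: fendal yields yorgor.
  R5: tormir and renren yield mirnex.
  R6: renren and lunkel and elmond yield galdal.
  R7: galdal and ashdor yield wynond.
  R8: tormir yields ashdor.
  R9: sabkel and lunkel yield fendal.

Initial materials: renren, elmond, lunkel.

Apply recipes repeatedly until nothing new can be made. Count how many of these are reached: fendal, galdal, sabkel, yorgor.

4

Using R6, renren, lunkel, and elmond make galdal.
Using R1, galdal and lunkel make selule.
selule and lunkel → sabkel (R2).
Using R9, sabkel and lunkel make fendal.
fendal → yorgor (R4).
fendal: reached.
galdal: reached.
sabkel: reached.
yorgor: reached.
All 4 are reached.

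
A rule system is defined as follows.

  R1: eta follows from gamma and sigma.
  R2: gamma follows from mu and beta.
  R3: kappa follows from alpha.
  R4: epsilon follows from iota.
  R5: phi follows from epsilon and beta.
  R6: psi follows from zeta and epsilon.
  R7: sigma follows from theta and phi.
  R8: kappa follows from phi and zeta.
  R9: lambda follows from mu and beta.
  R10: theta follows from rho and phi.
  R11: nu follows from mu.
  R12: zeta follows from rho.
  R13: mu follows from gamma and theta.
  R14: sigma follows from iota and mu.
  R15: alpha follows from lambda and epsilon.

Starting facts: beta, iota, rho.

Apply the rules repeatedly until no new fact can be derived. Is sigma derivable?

From iota, R4 gives epsilon.
epsilon and beta hold, so phi follows (R5).
From rho and phi, R10 gives theta.
From theta and phi, R7 gives sigma.

Yes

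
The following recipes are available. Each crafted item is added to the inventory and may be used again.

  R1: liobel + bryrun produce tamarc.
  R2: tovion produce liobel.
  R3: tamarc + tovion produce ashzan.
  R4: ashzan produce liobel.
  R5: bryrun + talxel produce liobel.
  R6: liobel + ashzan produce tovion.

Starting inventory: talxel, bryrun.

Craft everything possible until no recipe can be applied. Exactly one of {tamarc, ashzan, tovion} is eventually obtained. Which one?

tamarc

bryrun + talxel → liobel (R5).
Using R1, liobel and bryrun make tamarc.
tovion would need liobel and ashzan (R6), but ashzan is never obtained. ashzan would need tamarc and tovion (R3), but tovion is never obtained.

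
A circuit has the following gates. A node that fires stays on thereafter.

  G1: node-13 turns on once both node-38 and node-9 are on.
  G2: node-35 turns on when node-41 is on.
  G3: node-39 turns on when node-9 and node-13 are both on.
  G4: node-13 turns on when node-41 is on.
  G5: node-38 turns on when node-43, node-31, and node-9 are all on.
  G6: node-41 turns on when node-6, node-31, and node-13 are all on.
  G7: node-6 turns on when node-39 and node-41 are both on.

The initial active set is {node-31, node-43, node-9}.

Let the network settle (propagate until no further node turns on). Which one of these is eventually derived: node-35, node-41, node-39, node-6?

node-43, node-31, and node-9 are on, so node-38 turns on (G5).
G1: node-38 and node-9 on → node-13 on.
node-9 and node-13 are on, so node-39 turns on (G3).
node-6 would need node-39 and node-41 (G7), but node-41 never turns on. node-35 would need node-41 (G2), but node-41 never turns on. node-41 would need node-6, node-31, and node-13 (G6), but node-6 never turns on.

node-39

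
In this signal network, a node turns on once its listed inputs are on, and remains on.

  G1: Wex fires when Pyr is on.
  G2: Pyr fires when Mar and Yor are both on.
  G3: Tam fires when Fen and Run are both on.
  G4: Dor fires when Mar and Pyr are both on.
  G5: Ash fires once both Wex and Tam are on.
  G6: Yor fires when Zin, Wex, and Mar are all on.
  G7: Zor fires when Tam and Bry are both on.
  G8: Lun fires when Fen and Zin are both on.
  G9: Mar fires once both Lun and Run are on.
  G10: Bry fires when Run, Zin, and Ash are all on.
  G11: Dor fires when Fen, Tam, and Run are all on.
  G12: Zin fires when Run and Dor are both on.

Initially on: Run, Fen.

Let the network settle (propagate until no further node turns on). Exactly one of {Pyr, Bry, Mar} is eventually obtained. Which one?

G3: Fen and Run on → Tam on.
Fen, Tam, and Run are on, so Dor fires (G11).
Run and Dor are on, so Zin fires (G12).
Fen and Zin are on, so Lun fires (G8).
G9: Lun and Run on → Mar on.
Bry would need Run, Zin, and Ash (G10), but Ash never turns on. Pyr would need Mar and Yor (G2), but Yor never turns on.

Mar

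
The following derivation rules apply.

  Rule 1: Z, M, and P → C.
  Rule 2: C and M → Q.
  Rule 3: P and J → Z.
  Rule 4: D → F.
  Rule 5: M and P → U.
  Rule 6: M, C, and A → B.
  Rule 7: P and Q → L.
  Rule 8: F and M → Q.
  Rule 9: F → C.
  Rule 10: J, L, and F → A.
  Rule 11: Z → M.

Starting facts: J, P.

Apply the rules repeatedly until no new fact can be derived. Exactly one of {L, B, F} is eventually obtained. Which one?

L

From P and J, Rule 3 gives Z.
From Z, Rule 11 gives M.
Z, M, and P hold, so C follows (Rule 1).
From C and M, Rule 2 gives Q.
From P and Q, Rule 7 gives L.
F would need D (Rule 4), but D is never established. B would need M, C, and A (Rule 6), but A is never established.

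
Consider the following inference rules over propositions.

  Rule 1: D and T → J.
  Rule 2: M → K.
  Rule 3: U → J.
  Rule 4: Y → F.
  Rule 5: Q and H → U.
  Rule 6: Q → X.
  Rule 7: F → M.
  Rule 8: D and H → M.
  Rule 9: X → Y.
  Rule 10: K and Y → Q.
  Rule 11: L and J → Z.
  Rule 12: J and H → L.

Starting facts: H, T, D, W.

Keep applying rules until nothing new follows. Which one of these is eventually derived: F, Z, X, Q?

D and T hold, so J follows (Rule 1).
J and H hold, so L follows (Rule 12).
L and J hold, so Z follows (Rule 11).
F would need Y (Rule 4), but Y is never established. Q would need K and Y (Rule 10), but Y is never established. X would need Q (Rule 6), but Q is never established.

Z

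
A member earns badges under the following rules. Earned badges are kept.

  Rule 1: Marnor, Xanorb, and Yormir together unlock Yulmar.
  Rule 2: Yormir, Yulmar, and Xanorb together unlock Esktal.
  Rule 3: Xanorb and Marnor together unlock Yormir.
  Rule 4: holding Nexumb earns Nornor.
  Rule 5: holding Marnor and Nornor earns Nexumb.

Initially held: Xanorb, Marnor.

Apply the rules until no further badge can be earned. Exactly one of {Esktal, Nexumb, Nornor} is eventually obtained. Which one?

With Xanorb and Marnor, Yormir is earned (Rule 3).
With Marnor, Xanorb, and Yormir, Yulmar is earned (Rule 1).
With Yormir, Yulmar, and Xanorb, Esktal is earned (Rule 2).
Nexumb would need Marnor and Nornor (Rule 5), but Nornor is never earned. Nornor would need Nexumb (Rule 4), but Nexumb is never earned.

Esktal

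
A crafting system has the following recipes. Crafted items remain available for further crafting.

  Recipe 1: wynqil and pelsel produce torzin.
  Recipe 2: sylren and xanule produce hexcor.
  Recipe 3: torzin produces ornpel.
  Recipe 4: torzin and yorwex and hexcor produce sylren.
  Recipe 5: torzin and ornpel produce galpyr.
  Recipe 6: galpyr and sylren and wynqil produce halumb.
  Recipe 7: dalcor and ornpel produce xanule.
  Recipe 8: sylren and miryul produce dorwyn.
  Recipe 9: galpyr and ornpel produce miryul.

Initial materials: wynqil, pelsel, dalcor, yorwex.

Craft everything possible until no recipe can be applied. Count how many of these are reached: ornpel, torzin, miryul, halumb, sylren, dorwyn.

Using Recipe 1, wynqil and pelsel make torzin.
torzin → ornpel (Recipe 3).
torzin and ornpel → galpyr (Recipe 5).
galpyr and ornpel → miryul (Recipe 9).
ornpel: reached.
torzin: reached.
miryul: reached.
halumb would need galpyr, sylren, and wynqil (Recipe 6), but sylren is never obtained.
sylren would need torzin, yorwex, and hexcor (Recipe 4), but hexcor is never obtained.
dorwyn would need sylren and miryul (Recipe 8), but sylren is never obtained.
Reached: ornpel, torzin, and miryul — 3 of the 6.

3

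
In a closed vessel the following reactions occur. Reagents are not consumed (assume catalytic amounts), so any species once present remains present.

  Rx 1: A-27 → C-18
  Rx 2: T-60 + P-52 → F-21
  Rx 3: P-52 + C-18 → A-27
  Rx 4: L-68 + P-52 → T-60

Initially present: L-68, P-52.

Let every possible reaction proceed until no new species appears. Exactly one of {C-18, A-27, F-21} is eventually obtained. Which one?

F-21

L-68 and P-52 present → T-60 forms (Rx 4).
T-60 and P-52 present → F-21 forms (Rx 2).
A-27 would need P-52 and C-18 (Rx 3), but C-18 never forms. C-18 would need A-27 (Rx 1), but A-27 never forms.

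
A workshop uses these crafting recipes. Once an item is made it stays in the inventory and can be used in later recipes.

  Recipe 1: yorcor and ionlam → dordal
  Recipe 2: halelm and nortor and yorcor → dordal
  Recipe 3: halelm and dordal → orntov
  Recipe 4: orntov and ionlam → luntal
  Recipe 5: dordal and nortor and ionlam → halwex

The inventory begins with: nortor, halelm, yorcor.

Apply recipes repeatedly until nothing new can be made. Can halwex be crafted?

No

halwex would need dordal, nortor, and ionlam (Recipe 5), but ionlam is never obtained.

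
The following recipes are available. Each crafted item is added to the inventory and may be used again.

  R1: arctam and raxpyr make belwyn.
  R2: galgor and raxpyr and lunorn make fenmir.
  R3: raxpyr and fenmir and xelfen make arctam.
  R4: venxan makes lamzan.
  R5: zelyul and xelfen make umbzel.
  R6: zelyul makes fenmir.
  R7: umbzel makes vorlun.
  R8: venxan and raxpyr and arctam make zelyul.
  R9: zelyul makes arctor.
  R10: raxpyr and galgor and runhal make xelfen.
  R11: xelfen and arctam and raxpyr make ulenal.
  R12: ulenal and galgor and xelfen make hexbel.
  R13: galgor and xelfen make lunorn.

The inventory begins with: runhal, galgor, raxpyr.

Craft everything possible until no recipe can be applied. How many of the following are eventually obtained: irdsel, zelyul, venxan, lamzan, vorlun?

0

No rule produces irdsel, and it is not given.
zelyul would need venxan, raxpyr, and arctam (R8), but venxan is never obtained.
No rule produces venxan, and it is not given.
lamzan would need venxan (R4), but venxan is never obtained.
vorlun would need umbzel (R7), but umbzel is never obtained.
None of the 5 are reached.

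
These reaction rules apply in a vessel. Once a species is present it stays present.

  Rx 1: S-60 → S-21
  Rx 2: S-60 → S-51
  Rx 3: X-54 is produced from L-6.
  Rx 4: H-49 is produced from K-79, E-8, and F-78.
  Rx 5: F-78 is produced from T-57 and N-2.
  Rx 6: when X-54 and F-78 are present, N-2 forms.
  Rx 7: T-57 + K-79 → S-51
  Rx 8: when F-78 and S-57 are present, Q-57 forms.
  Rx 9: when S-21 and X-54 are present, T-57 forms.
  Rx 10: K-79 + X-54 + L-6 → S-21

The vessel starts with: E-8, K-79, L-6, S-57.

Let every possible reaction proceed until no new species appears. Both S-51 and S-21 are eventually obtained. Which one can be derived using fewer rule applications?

S-21

S-21: L-6 present → X-54 forms (Rx 3). K-79, X-54, and L-6 present → S-21 forms (Rx 10). [2 rule applications]
S-51: L-6 present → X-54 forms (Rx 3). K-79, X-54, and L-6 present → S-21 forms (Rx 10). S-21 and X-54 present → T-57 forms (Rx 9). T-57 and K-79 present → S-51 forms (Rx 7). [4 rule applications]
S-21 needs fewer.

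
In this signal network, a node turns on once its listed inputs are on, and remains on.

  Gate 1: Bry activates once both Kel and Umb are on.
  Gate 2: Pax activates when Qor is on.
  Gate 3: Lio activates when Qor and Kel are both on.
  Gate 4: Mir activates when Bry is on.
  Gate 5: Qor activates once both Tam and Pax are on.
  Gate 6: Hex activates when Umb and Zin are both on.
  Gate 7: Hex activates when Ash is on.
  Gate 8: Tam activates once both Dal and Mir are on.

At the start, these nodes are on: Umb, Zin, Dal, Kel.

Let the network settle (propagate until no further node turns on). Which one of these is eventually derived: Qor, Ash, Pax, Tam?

Tam

Kel and Umb are on, so Bry activates (Gate 1).
Gate 4: Bry on → Mir on.
Dal and Mir are on, so Tam activates (Gate 8).
Qor would need Tam and Pax (Gate 5), but Pax never turns on. No rule produces Ash, and it is not given. Pax would need Qor (Gate 2), but Qor never turns on.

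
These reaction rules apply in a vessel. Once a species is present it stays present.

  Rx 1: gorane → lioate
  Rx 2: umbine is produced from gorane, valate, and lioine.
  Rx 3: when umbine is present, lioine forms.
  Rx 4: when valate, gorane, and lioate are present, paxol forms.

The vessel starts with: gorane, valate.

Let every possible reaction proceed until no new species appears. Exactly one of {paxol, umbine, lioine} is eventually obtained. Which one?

paxol

gorane present → lioate forms (Rx 1).
valate, gorane, and lioate present → paxol forms (Rx 4).
umbine would need gorane, valate, and lioine (Rx 2), but lioine never forms. lioine would need umbine (Rx 3), but umbine never forms.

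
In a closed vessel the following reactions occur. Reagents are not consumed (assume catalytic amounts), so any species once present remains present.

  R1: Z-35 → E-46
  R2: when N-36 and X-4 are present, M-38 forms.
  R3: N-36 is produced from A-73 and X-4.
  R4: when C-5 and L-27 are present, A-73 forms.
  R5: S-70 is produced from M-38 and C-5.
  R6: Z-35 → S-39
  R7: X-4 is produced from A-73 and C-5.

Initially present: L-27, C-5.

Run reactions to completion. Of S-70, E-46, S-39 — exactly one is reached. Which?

S-70

C-5 and L-27 present → A-73 forms (R4).
A-73 and C-5 present → X-4 forms (R7).
A-73 and X-4 present → N-36 forms (R3).
N-36 and X-4 present → M-38 forms (R2).
M-38 and C-5 present → S-70 forms (R5).
S-39 would need Z-35 (R6), but Z-35 never forms. E-46 would need Z-35 (R1), but Z-35 never forms.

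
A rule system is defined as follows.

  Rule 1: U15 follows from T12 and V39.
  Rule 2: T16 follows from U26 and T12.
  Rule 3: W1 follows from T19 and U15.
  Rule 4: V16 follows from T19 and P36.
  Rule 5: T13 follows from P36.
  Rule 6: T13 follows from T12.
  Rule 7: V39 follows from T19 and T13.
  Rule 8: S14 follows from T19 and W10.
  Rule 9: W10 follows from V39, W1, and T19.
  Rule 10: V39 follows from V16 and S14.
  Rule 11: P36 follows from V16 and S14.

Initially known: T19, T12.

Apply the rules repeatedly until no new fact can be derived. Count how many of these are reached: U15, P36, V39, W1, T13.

T12 holds, so T13 follows (Rule 6).
T19 and T13 hold, so V39 follows (Rule 7).
T12 and V39 hold, so U15 follows (Rule 1).
From T19 and U15, Rule 3 gives W1.
U15: reached.
P36 would need V16 and S14 (Rule 11), but V16 is never established.
V39: reached.
W1: reached.
T13: reached.
Reached: U15, V39, W1, and T13 — 4 of the 5.

4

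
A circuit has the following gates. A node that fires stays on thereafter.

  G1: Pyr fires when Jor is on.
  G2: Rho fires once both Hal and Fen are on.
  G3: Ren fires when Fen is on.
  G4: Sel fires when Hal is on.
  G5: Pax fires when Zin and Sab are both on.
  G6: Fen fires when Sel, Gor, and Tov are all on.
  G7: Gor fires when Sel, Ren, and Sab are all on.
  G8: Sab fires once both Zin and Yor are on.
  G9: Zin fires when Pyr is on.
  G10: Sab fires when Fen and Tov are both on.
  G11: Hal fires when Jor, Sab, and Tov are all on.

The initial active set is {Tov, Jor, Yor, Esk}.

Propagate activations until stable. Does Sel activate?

G1: Jor on → Pyr on.
Pyr is on, so Zin fires (G9).
Zin and Yor are on, so Sab fires (G8).
Jor, Sab, and Tov are on, so Hal fires (G11).
G4: Hal on → Sel on.

Yes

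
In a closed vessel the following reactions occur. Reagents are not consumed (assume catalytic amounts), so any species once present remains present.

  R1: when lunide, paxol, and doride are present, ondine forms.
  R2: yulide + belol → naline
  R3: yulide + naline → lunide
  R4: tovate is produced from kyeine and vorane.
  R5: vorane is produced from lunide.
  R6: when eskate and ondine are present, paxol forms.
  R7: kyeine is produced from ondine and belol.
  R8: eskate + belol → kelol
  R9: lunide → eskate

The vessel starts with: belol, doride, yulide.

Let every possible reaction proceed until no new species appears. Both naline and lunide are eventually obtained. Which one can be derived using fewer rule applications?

naline: yulide and belol present → naline forms (R2). [1 rule application]
lunide: yulide and belol present → naline forms (R2). yulide and naline present → lunide forms (R3). [2 rule applications]
naline needs fewer.

naline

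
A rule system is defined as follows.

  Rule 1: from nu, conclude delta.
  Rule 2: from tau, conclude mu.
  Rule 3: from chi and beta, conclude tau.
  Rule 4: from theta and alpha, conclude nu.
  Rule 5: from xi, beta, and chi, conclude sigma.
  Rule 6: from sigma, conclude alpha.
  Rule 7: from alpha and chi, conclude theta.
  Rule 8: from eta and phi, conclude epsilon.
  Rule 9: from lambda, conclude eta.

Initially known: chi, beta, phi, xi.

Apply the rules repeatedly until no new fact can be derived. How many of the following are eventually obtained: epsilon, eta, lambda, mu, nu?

2

From xi, beta, and chi, Rule 5 gives sigma.
From chi and beta, Rule 3 gives tau.
From sigma, Rule 6 gives alpha.
From tau, Rule 2 gives mu.
From alpha and chi, Rule 7 gives theta.
theta and alpha hold, so nu follows (Rule 4).
epsilon would need eta and phi (Rule 8), but eta is never established.
eta would need lambda (Rule 9), but lambda is never established.
No rule produces lambda, and it is not given.
mu: reached.
nu: reached.
Reached: mu and nu — 2 of the 5.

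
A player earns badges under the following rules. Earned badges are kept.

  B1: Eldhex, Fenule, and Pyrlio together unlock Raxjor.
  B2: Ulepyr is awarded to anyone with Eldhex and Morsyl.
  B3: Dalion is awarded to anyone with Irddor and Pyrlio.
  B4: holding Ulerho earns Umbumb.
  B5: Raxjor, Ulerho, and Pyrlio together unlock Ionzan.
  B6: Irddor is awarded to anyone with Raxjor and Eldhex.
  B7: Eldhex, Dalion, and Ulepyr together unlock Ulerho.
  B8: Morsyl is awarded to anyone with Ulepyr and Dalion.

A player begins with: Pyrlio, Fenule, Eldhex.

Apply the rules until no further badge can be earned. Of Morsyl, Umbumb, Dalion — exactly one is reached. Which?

With Eldhex, Fenule, and Pyrlio, Raxjor is earned (B1).
With Raxjor and Eldhex, Irddor is earned (B6).
With Irddor and Pyrlio, Dalion is earned (B3).
Umbumb would need Ulerho (B4), but Ulerho is never earned. Morsyl would need Ulepyr and Dalion (B8), but Ulepyr is never earned.

Dalion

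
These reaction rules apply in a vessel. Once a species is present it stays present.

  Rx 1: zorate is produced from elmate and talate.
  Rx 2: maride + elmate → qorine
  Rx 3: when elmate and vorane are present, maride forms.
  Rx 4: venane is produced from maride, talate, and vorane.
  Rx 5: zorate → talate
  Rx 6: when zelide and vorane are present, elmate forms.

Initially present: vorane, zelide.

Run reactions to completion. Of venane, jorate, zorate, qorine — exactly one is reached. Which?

qorine

zelide and vorane present → elmate forms (Rx 6).
elmate and vorane present → maride forms (Rx 3).
maride and elmate present → qorine forms (Rx 2).
venane would need maride, talate, and vorane (Rx 4), but talate never forms. zorate would need elmate and talate (Rx 1), but talate never forms. No rule produces jorate, and it is not given.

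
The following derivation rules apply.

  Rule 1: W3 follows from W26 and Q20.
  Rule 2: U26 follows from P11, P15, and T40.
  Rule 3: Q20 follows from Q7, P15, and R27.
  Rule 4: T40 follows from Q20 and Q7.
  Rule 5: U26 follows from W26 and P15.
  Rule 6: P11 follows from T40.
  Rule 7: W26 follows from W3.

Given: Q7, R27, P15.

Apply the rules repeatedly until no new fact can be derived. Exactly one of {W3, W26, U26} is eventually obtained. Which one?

U26

Q7, P15, and R27 hold, so Q20 follows (Rule 3).
Q20 and Q7 hold, so T40 follows (Rule 4).
T40 holds, so P11 follows (Rule 6).
From P11, P15, and T40, Rule 2 gives U26.
W3 would need W26 and Q20 (Rule 1), but W26 is never established. W26 would need W3 (Rule 7), but W3 is never established.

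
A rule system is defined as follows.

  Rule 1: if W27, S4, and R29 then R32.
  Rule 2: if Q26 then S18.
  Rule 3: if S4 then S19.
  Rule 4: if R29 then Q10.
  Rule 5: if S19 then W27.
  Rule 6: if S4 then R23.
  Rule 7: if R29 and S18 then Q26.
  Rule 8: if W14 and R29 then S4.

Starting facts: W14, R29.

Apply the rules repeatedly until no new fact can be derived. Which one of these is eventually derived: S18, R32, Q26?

From W14 and R29, Rule 8 gives S4.
From S4, Rule 3 gives S19.
From S19, Rule 5 gives W27.
From W27, S4, and R29, Rule 1 gives R32.
S18 would need Q26 (Rule 2), but Q26 is never established. Q26 would need R29 and S18 (Rule 7), but S18 is never established.

R32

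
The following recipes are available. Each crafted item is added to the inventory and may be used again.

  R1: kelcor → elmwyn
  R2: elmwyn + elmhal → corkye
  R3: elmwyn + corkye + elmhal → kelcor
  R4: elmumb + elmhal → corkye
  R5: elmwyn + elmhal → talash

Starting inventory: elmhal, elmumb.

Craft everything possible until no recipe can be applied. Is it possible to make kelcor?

No

kelcor would need elmwyn, corkye, and elmhal (R3), but elmwyn is never obtained.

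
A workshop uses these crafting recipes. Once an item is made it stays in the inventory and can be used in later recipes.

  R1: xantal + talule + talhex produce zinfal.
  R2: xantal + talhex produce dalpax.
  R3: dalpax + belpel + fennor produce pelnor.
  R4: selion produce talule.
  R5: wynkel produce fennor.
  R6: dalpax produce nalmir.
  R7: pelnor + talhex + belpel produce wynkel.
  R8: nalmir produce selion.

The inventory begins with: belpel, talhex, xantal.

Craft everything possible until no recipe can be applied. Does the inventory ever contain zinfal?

Using R2, xantal and talhex make dalpax.
dalpax → nalmir (R6).
nalmir → selion (R8).
Using R4, selion makes talule.
xantal + talule + talhex → zinfal (R1).

Yes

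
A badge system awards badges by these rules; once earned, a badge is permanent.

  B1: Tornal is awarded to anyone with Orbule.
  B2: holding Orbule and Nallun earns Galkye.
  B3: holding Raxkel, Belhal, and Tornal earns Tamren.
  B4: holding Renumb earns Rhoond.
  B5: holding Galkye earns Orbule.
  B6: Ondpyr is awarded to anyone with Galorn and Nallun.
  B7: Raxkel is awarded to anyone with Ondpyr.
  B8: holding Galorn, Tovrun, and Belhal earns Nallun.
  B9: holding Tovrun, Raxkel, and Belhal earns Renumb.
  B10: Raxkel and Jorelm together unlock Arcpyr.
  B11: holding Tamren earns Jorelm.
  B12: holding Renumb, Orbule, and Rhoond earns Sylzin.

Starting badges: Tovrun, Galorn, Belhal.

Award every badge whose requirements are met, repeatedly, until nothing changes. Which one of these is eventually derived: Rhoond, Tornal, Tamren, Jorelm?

Rhoond

With Galorn, Tovrun, and Belhal, Nallun is earned (B8).
With Galorn and Nallun, Ondpyr is earned (B6).
With Ondpyr, Raxkel is earned (B7).
With Tovrun, Raxkel, and Belhal, Renumb is earned (B9).
With Renumb, Rhoond is earned (B4).
Tamren would need Raxkel, Belhal, and Tornal (B3), but Tornal is never earned. Tornal would need Orbule (B1), but Orbule is never earned. Jorelm would need Tamren (B11), but Tamren is never earned.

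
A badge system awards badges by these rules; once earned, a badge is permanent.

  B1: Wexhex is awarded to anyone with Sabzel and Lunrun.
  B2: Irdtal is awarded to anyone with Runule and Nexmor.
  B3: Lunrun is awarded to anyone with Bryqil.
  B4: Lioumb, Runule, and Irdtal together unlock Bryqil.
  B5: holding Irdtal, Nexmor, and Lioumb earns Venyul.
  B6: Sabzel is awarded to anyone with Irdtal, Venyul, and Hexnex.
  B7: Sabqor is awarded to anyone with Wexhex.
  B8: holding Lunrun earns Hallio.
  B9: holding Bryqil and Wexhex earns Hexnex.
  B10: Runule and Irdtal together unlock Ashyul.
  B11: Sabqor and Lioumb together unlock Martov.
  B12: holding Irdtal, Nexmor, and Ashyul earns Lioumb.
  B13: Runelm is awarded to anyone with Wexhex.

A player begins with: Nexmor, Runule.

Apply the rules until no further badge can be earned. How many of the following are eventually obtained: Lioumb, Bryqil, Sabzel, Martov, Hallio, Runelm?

With Runule and Nexmor, Irdtal is earned (B2).
With Runule and Irdtal, Ashyul is earned (B10).
With Irdtal, Nexmor, and Ashyul, Lioumb is earned (B12).
With Lioumb, Runule, and Irdtal, Bryqil is earned (B4).
With Bryqil, Lunrun is earned (B3).
With Lunrun, Hallio is earned (B8).
Lioumb: reached.
Bryqil: reached.
Sabzel would need Irdtal, Venyul, and Hexnex (B6), but Hexnex is never earned.
Martov would need Sabqor and Lioumb (B11), but Sabqor is never earned.
Hallio: reached.
Runelm would need Wexhex (B13), but Wexhex is never earned.
Reached: Lioumb, Bryqil, and Hallio — 3 of the 6.

3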